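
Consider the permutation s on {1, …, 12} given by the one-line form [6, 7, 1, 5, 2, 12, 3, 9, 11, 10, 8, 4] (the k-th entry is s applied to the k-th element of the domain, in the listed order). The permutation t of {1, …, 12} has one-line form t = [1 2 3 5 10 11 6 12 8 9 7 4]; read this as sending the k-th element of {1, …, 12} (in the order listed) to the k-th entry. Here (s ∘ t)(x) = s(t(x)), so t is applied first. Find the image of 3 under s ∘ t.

1

First apply t: t(3) = 3, then s(3) = 1. Thus (s ∘ t)(3) = 1.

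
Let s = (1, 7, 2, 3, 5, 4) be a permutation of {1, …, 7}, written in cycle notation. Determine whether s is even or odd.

The cycle lengths are 6, 1.
A cycle is odd iff its length is even; s has 1 even-length cycle, so sgn(s) = (−1)^1 and s is odd.

odd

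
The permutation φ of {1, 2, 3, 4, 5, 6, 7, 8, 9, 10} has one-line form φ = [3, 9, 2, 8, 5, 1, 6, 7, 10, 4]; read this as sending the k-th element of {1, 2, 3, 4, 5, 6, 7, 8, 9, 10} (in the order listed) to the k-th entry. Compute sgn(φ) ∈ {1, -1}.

1

In disjoint-cycle form the cycle lengths are 9, 1.
A cycle of length ℓ contributes ℓ−1 transpositions, so φ is a product of 8 transpositions — even.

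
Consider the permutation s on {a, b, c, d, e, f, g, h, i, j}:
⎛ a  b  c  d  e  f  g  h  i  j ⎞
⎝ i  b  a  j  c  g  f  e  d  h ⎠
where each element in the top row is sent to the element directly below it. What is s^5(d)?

a

Tracing d → j → … returns to d after 7 steps, so d lies in a 7-cycle (a i d j h e c).
Advancing 5 steps from d: d → j → h → e → c → a.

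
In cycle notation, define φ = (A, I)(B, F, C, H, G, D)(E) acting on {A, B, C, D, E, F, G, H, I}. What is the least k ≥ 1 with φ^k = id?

6

The cycle type of φ is (6, 2, 1).
The order is lcm(6, 2) = 6.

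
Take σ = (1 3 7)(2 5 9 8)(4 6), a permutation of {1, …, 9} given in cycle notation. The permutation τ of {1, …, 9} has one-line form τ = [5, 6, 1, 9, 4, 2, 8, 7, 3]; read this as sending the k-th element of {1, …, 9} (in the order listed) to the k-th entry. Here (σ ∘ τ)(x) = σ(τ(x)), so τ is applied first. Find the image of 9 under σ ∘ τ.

First apply τ: τ(9) = 3, then σ(3) = 7. Thus (σ ∘ τ)(9) = 7.

7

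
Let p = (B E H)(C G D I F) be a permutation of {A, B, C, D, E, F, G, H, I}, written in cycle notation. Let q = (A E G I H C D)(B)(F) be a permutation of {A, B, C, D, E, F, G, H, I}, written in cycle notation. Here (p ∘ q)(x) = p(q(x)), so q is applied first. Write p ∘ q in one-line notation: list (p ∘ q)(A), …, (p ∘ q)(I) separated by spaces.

For each element, apply q then p: A → E → H; B → B → E; C → D → I; D → A → A; E → G → D; F → F → C; G → I → F; H → C → G; I → H → B.
Collecting the images, p ∘ q = [H E I A D C F G B].

H E I A D C F G B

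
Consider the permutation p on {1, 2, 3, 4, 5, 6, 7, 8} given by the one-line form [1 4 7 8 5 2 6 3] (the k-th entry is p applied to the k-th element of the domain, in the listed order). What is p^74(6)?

4

Tracing 6 → 2 → … returns to 6 after 6 steps, so 6 lies in a 6-cycle (2 4 8 3 7 6).
On a 6-cycle, p^6 is the identity, so p^74 = p^2 there (74 ≡ 2 mod 6).
Stepping 2 places around the cycle: 6 → 2 → 4.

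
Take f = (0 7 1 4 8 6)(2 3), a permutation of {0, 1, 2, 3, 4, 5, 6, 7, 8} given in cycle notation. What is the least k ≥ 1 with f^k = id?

6

The disjoint cycles have lengths 6, 2, 1.
The order of f is the least common multiple of its cycle lengths: lcm(6, 2) = 6.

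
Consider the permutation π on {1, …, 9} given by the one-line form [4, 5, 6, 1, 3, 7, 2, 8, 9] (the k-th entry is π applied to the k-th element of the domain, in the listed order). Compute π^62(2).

Tracing 2 → 5 → … returns to 2 after 5 steps, so 2 lies in a 5-cycle (2, 5, 3, 6, 7).
Powers repeat with period 5 on this cycle, and 62 mod 5 = 2, so π^62(2) = π^2(2).
Stepping 2 places around the cycle: 2 → 5 → 3.

3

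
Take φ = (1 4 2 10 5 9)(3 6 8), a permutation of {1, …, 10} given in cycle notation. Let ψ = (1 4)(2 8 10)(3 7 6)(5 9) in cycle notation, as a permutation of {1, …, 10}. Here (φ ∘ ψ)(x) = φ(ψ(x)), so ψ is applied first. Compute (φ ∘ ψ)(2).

3

First apply ψ: ψ(2) = 8, then φ(8) = 3. Thus (φ ∘ ψ)(2) = 3.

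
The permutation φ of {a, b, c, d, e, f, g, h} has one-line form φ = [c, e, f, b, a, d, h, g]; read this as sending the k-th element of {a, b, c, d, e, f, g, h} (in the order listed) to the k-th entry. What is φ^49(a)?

Tracing a → c → … returns to a after 6 steps, so a lies in a 6-cycle (a, c, f, d, b, e).
Since the cycle has length 6, φ^49 acts on it the same as φ^1 (49 mod 6 = 1).
Stepping 1 place around the cycle: a → c.

c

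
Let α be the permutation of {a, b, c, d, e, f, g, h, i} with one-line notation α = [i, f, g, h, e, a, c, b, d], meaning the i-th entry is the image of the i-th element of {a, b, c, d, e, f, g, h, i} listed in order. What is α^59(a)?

Tracing a → i → … returns to a after 6 steps, so a lies in a 6-cycle (a, i, d, h, b, f).
Powers repeat with period 6 on this cycle, and 59 mod 6 = 5, so α^59(a) = α^5(a).
Stepping 5 places around the cycle: a → i → d → h → b → f.

f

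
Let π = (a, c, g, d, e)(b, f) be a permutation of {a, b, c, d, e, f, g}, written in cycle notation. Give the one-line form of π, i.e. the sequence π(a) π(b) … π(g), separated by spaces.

c f g e a b d

Each element maps to the next entry in its cycle (wrapping to the front): a→c, b→f, c→g, d→e, e→a, f→b, g→d.
So the one-line form is c f g e a b d.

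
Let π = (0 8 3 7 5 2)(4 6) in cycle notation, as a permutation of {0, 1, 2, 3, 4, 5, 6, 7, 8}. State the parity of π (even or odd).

even

The cycle lengths are 6, 2, 1.
A cycle is odd iff its length is even; π has 2 even-length cycles, so sgn(π) = (−1)^2 and π is even.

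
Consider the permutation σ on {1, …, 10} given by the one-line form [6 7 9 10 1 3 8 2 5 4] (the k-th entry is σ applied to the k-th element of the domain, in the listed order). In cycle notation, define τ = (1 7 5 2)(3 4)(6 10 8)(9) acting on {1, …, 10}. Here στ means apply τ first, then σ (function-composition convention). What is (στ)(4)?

(στ)(4) = σ(τ(4)). τ(4) = 3, then σ(3) = 9. So (στ)(4) = 9.

9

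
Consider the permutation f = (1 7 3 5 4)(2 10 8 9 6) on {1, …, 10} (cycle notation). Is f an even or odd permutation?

even

The cycle lengths are 5, 5.
A cycle is odd iff its length is even; f has 0 even-length cycles, so sgn(f) = (−1)^0 and f is even.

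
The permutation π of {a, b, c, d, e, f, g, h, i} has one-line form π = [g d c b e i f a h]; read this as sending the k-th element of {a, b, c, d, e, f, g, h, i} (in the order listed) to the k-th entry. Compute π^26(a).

g

Tracing a → g → … returns to a after 5 steps, so a lies in a 5-cycle (a, g, f, i, h).
On a 5-cycle, π^5 is the identity, so π^26 = π^1 there (26 ≡ 1 mod 5).
Stepping 1 place around the cycle: a → g.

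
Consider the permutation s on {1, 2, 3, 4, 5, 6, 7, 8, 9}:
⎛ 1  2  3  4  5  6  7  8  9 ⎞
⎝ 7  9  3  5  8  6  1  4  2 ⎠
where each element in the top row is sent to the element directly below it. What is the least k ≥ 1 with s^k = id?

6

The disjoint-cycle form of s has cycle lengths 3, 2, 2, 1, 1.
The order is lcm(3, 2, 2) = 6.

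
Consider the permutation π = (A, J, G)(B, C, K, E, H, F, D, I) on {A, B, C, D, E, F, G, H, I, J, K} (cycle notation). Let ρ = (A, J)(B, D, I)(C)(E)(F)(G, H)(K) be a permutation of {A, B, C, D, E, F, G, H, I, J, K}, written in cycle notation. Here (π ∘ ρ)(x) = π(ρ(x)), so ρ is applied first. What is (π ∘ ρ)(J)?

(π ∘ ρ)(J) = π(ρ(J)). ρ(J) = A, then π(A) = J. So (π ∘ ρ)(J) = J.

J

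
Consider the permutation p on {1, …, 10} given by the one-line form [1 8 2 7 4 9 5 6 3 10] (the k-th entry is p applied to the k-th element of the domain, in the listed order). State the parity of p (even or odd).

even

In disjoint-cycle form the cycle lengths are 5, 3, 1, 1.
A cycle of length ℓ contributes ℓ−1 transpositions, so p is a product of 4 + 2 = 6 transpositions — even.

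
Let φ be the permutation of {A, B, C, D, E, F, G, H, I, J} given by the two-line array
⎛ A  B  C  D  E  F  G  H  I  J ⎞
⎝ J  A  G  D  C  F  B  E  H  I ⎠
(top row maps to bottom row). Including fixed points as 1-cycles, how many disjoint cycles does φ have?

3

The cycle decomposition is (A J I H E C G B)(D)(F), which has 3 cycles (counting 1-cycles).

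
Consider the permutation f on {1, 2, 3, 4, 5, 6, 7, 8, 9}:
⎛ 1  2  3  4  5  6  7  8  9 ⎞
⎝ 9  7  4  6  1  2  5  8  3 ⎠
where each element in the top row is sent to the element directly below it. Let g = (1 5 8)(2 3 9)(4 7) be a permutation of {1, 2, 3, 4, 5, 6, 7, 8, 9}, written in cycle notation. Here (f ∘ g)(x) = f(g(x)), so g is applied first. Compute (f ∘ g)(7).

6

g(7) = 4, then f(4) = 6; composing gives (f ∘ g)(7) = 6.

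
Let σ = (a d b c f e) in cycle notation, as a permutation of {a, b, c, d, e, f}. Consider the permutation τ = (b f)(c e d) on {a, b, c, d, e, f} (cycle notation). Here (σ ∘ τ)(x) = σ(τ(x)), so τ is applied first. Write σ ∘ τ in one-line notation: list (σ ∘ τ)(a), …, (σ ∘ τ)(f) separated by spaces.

d e a f b c

For each element, apply τ then σ: a → a → d; b → f → e; c → e → a; d → c → f; e → d → b; f → b → c.
Collecting the images, σ ∘ τ = [d e a f b c].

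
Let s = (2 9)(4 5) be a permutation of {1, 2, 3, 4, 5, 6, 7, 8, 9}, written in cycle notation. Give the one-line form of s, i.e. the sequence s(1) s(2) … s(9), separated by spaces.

Each element maps to the next entry in its cycle (wrapping to the front): 1↦1, 2↦9, 3↦3, 4↦5, 5↦4, 6↦6, 7↦7, 8↦8, 9↦2.
Listing these in domain order gives 1 9 3 5 4 6 7 8 2.

1 9 3 5 4 6 7 8 2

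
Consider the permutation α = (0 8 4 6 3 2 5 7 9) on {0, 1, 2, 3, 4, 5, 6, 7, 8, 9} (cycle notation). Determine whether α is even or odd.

The cycle lengths are 9, 1.
A cycle of length ℓ contributes ℓ−1 transpositions, so α is a product of 8 transpositions — even.

even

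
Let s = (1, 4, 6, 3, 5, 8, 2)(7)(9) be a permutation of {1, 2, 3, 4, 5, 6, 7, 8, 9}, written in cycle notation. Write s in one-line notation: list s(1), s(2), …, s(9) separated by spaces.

Reading each image from the cycles: 1→4, 2→1, 3→5, 4→6, 5→8, 6→3, 7→7, 8→2, 9→9.
Listing these in domain order gives 4 1 5 6 8 3 7 2 9.

4 1 5 6 8 3 7 2 9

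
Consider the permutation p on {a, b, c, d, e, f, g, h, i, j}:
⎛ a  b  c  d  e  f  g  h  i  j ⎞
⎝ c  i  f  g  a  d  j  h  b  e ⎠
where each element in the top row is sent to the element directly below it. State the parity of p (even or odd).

odd

In disjoint-cycle form the cycle lengths are 7, 2, 1.
A cycle of length ℓ contributes ℓ−1 transpositions, so p is a product of 6 + 1 = 7 transpositions — odd.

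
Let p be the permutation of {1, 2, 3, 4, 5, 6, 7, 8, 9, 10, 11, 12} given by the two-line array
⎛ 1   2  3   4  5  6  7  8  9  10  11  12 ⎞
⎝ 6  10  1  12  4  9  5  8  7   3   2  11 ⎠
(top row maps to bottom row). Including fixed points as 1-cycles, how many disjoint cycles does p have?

2

The cycle decomposition is (1 6 9 7 5 4 12 11 2 10 3)(8), which has 2 cycles (counting 1-cycles).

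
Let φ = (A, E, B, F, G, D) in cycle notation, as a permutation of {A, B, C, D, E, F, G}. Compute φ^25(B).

B lies in the 6-cycle (A, E, B, F, G, D).
Powers repeat with period 6 on this cycle, and 25 mod 6 = 1, so φ^25(B) = φ^1(B).
Advancing 1 step from B: B → F.

F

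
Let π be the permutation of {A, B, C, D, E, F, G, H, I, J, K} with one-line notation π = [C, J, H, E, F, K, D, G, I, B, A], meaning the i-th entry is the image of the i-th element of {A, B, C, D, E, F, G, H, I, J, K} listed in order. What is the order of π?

8

The disjoint-cycle form of π has cycle lengths 8, 2, 1.
Since disjoint cycles commute, ord(π) = lcm(8, 2) = 8.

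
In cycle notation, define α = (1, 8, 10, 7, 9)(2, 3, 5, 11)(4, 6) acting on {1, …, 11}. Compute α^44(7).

10

7 lies in the 5-cycle (1, 8, 10, 7, 9).
Powers repeat with period 5 on this cycle, and 44 mod 5 = 4, so α^44(7) = α^4(7).
Stepping 4 places around the cycle: 7 → 9 → 1 → 8 → 10.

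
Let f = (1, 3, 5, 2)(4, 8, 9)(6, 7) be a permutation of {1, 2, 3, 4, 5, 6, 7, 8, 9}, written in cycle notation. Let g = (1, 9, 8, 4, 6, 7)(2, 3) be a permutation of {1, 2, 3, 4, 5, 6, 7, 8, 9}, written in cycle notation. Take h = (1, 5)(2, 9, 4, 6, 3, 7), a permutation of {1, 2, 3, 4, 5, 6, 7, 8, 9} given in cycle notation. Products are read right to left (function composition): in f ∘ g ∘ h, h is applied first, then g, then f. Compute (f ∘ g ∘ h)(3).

Chase 3: h(3) = 7; g(7) = 1; f(1) = 3. Hence (f ∘ g ∘ h)(3) = 3.

3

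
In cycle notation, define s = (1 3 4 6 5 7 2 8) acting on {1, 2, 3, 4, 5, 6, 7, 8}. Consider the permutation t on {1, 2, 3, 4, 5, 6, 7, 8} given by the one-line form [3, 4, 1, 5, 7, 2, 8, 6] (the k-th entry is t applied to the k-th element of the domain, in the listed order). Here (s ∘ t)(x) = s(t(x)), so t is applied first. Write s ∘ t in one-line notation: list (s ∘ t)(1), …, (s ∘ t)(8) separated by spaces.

(s ∘ t)(x) = s(t(x)). Computing each image: s(t(1)) = s(3) = 4, s(t(2)) = s(4) = 6, s(t(3)) = s(1) = 3, s(t(4)) = s(5) = 7, s(t(5)) = s(7) = 2, s(t(6)) = s(2) = 8, s(t(7)) = s(8) = 1, s(t(8)) = s(6) = 5.
Hence s ∘ t = [4 6 3 7 2 8 1 5].

4 6 3 7 2 8 1 5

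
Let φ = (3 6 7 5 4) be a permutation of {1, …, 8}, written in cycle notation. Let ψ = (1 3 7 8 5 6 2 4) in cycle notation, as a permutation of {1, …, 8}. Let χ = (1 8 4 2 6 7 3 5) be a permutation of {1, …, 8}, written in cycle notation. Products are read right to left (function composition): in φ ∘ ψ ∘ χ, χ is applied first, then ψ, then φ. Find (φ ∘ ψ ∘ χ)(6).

Apply the permutations in order: χ(6) = 7, then ψ(7) = 8, then φ(8) = 8. So (φ ∘ ψ ∘ χ)(6) = 8.

8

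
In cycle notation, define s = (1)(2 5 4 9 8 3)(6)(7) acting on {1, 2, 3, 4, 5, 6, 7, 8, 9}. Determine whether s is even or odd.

The cycle lengths are 6, 1, 1, 1.
A cycle of length ℓ contributes ℓ−1 transpositions, so s is a product of 5 transpositions — odd.

odd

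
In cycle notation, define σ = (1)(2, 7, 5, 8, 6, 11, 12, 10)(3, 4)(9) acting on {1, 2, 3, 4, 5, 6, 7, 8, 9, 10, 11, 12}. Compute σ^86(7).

7 lies in the 8-cycle (2, 7, 5, 8, 6, 11, 12, 10).
On an 8-cycle, σ^8 is the identity, so σ^86 = σ^6 there (86 ≡ 6 mod 8).
Advancing 6 steps from 7: 7 → 5 → 8 → 6 → 11 → 12 → 10.

10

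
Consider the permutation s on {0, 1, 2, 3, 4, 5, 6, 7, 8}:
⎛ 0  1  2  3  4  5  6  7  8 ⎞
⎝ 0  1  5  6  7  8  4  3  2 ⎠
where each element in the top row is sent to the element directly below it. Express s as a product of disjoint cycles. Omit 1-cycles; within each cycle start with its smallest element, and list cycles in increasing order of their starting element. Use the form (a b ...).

(2 5 8)(3 6 4 7)

From 2: 2 → 5 → 8 → 2, closing the cycle (2 5 8).
Continuing from each remaining unvisited element yields (2 5 8)(3 6 4 7).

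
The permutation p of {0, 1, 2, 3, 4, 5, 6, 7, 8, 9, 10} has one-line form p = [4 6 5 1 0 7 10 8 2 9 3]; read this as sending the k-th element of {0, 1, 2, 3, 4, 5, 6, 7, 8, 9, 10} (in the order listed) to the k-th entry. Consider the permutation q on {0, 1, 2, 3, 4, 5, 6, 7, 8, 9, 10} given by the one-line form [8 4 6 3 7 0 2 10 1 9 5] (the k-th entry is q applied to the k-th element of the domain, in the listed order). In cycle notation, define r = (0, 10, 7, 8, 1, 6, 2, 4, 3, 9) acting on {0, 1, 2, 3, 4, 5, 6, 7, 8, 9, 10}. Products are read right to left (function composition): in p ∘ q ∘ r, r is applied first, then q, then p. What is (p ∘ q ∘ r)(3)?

9

Apply the permutations in order: r(3) = 9, then q(9) = 9, then p(9) = 9. So (p ∘ q ∘ r)(3) = 9.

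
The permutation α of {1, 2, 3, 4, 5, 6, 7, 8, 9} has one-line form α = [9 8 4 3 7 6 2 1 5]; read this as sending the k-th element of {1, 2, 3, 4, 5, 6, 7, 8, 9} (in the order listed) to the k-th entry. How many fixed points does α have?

The fixed points (elements with α(x) = x) are {6}, so there is 1.

1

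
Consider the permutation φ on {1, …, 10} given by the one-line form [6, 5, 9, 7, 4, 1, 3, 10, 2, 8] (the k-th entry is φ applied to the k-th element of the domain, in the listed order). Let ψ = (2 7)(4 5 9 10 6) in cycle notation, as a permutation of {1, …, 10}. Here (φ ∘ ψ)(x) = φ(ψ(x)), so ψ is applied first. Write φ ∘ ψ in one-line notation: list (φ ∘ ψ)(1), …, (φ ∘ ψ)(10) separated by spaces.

6 3 9 4 2 7 5 10 8 1

Chase each element through ψ then φ: 1 → 1 → 6; 2 → 7 → 3; 3 → 3 → 9; 4 → 5 → 4; 5 → 9 → 2; 6 → 4 → 7; 7 → 2 → 5; 8 → 8 → 10; 9 → 10 → 8; 10 → 6 → 1.
Collecting the images, φ ∘ ψ = [6 3 9 4 2 7 5 10 8 1].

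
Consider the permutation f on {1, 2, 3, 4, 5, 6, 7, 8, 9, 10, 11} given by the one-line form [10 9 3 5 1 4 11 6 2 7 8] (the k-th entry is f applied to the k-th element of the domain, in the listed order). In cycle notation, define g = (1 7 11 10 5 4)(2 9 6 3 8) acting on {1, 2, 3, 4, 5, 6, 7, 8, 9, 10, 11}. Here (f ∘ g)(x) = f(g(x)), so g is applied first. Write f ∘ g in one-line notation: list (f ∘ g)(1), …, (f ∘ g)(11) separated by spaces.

(f ∘ g)(x) = f(g(x)). Computing each image: f(g(1)) = f(7) = 11, f(g(2)) = f(9) = 2, f(g(3)) = f(8) = 6, f(g(4)) = f(1) = 10, f(g(5)) = f(4) = 5, f(g(6)) = f(3) = 3, f(g(7)) = f(11) = 8, f(g(8)) = f(2) = 9, f(g(9)) = f(6) = 4, f(g(10)) = f(5) = 1, f(g(11)) = f(10) = 7.
Hence f ∘ g = [11 2 6 10 5 3 8 9 4 1 7].

11 2 6 10 5 3 8 9 4 1 7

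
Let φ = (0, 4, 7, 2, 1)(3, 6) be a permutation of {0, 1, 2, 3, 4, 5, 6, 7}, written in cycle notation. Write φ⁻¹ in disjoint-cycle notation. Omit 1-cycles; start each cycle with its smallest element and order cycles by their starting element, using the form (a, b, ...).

(0, 1, 2, 7, 4)(3, 6)

If φ sends a → b within a cycle, φ⁻¹ sends b → a; equivalently, reverse each cycle.
After reversing and putting each cycle's least element first, φ⁻¹ = (0, 1, 2, 7, 4)(3, 6).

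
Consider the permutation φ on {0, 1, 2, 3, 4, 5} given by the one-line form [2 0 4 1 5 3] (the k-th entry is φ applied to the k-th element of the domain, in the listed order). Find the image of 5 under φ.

3

5 is element number 6 of the domain, and entry number 6 of the one-line form is 3, so φ(5) = 3.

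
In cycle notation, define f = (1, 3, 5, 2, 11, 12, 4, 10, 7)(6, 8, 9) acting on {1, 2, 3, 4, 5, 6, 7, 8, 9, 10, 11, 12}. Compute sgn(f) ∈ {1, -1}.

The cycle lengths are 9, 3.
A cycle of length ℓ contributes ℓ−1 transpositions, so f is a product of 8 + 2 = 10 transpositions — even.

1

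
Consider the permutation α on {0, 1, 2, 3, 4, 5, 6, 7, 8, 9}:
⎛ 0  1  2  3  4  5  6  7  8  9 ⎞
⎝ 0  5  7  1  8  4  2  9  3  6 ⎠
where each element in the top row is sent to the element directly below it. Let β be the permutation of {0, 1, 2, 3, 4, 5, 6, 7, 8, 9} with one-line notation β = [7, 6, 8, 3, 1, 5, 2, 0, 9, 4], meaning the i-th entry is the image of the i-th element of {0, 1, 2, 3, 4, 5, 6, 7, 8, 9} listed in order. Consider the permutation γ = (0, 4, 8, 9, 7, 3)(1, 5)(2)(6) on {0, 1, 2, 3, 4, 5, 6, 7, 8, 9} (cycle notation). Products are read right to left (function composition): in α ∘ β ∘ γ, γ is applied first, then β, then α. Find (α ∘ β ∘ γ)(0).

5

Apply the permutations in order: γ(0) = 4, then β(4) = 1, then α(1) = 5. So (α ∘ β ∘ γ)(0) = 5.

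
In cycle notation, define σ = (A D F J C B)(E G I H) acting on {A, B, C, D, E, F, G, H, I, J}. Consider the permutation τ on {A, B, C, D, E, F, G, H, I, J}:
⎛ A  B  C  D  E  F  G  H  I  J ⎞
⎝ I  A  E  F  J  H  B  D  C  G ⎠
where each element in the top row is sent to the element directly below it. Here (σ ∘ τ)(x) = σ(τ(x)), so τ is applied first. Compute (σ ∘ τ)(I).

(σ ∘ τ)(I) = σ(τ(I)). τ(I) = C, then σ(C) = B. So (σ ∘ τ)(I) = B.

B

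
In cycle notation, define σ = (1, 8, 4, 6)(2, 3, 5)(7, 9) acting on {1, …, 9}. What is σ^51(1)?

6

1 lies in the 4-cycle (1, 8, 4, 6).
Since the cycle has length 4, σ^51 acts on it the same as σ^3 (51 mod 4 = 3).
Advancing 3 steps from 1: 1 → 8 → 4 → 6.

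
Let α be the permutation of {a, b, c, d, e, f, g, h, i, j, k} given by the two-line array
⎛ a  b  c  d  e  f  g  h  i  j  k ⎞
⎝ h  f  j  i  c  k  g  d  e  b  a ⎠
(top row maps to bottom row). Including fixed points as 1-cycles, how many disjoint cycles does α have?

The cycle decomposition is (a h d i e c j b f k)(g), which has 2 cycles (counting 1-cycles).

2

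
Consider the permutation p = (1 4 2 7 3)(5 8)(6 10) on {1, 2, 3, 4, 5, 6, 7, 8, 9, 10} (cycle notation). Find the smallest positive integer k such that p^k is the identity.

The cycle type of p is (5, 2, 2, 1).
The order is lcm(5, 2, 2) = 10.

10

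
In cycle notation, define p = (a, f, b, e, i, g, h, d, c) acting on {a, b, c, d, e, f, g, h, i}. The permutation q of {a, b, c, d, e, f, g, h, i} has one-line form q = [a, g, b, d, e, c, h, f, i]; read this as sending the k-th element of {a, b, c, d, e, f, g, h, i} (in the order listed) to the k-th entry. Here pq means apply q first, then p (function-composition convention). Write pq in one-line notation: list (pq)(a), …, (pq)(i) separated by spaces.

Chase each element through q then p: a → a → f; b → g → h; c → b → e; d → d → c; e → e → i; f → c → a; g → h → d; h → f → b; i → i → g.
So pq in one-line form is f h e c i a d b g.

f h e c i a d b g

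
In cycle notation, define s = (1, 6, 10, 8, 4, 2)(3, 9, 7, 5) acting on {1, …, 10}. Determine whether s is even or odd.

even

The cycle lengths are 6, 4.
A cycle is odd iff its length is even; s has 2 even-length cycles, so sgn(s) = (−1)^2 and s is even.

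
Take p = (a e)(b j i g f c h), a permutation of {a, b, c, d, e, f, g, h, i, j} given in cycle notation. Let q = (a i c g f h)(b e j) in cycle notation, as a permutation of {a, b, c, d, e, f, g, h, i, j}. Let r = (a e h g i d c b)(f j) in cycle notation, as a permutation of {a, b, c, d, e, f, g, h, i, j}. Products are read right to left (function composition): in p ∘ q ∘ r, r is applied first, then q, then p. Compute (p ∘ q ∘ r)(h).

Chase h: r(h) = g; q(g) = f; p(f) = c. Hence (p ∘ q ∘ r)(h) = c.

c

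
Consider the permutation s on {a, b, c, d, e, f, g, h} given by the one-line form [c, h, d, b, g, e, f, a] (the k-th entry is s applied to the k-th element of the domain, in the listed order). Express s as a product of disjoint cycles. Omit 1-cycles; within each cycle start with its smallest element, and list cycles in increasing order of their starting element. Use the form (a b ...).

(a c d b h)(e g f)

Iterating s from a gives a → c → d → b → h → a; that is the 5-cycle (a c d b h).
Repeating from the next unused element and collecting all non-trivial cycles gives (a c d b h)(e g f).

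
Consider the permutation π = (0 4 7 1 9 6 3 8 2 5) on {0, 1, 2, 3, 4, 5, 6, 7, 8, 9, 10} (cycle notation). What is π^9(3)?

6

3 lies in the 10-cycle (0 4 7 1 9 6 3 8 2 5).
Stepping 9 places around the cycle: 3 → 8 → 2 → 5 → 0 → 4 → 7 → 1 → 9 → 6.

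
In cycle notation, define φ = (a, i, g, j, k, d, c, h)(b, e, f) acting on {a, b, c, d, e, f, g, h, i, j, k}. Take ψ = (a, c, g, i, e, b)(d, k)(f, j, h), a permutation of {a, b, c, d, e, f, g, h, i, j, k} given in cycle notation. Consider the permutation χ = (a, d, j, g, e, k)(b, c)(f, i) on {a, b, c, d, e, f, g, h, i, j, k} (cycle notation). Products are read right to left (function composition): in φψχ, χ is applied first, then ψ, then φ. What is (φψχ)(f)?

(φψχ)(f) = φ(ψ(χ(f))). χ(f) = i, then ψ(i) = e, then φ(e) = f, so the result is f.

f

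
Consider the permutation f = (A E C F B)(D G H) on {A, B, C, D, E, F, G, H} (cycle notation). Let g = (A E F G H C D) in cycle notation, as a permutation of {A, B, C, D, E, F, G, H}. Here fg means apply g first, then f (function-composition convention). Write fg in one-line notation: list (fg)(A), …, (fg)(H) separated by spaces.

C A G E B H D F

For each element, apply g then f: A → E → C; B → B → A; C → D → G; D → A → E; E → F → B; F → G → H; G → H → D; H → C → F.
Collecting the images, fg = [C A G E B H D F].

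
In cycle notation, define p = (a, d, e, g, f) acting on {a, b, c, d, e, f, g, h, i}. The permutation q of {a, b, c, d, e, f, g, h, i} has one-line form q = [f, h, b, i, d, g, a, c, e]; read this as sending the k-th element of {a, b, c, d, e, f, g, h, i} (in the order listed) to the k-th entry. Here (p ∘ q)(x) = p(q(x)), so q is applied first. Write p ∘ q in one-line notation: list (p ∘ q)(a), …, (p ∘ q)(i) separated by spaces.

a h b i e f d c g

(p ∘ q)(x) = p(q(x)). Computing each image: p(q(a)) = p(f) = a, p(q(b)) = p(h) = h, p(q(c)) = p(b) = b, p(q(d)) = p(i) = i, p(q(e)) = p(d) = e, p(q(f)) = p(g) = f, p(q(g)) = p(a) = d, p(q(h)) = p(c) = c, p(q(i)) = p(e) = g.
Hence p ∘ q = [a h b i e f d c g].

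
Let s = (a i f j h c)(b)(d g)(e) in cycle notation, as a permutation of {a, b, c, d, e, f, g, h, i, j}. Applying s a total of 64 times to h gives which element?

f

h lies in the 6-cycle (a i f j h c).
On a 6-cycle, s^6 is the identity, so s^64 = s^4 there (64 ≡ 4 mod 6).
Advancing 4 steps from h: h → c → a → i → f.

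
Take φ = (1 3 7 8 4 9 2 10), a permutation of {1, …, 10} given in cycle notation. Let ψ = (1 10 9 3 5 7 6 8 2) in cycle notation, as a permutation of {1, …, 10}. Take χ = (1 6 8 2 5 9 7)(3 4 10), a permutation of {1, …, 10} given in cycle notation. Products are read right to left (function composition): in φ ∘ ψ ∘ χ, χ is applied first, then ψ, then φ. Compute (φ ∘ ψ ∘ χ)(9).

(φ ∘ ψ ∘ χ)(9) = φ(ψ(χ(9))). χ(9) = 7, then ψ(7) = 6, then φ(6) = 6, so the result is 6.

6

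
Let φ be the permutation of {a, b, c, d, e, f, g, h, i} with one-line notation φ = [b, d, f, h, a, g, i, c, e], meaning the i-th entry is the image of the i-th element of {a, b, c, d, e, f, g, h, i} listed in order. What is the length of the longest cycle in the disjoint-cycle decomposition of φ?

Decomposing into disjoint cycles gives (a, b, d, h, c, f, g, i, e); the longest has length 9.

9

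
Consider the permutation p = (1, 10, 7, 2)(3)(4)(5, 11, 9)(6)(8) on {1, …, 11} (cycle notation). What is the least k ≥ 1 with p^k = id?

The disjoint cycles have lengths 4, 3, 1, 1, 1, 1.
Since disjoint cycles commute, ord(p) = lcm(4, 3) = 12.

12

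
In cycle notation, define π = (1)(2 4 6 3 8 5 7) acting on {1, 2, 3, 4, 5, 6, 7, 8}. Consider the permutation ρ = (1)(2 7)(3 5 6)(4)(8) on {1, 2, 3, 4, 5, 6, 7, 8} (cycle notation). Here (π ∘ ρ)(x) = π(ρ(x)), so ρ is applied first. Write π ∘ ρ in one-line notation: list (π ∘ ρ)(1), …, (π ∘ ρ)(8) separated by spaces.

(π ∘ ρ)(x) = π(ρ(x)). Computing each image: π(ρ(1)) = π(1) = 1, π(ρ(2)) = π(7) = 2, π(ρ(3)) = π(5) = 7, π(ρ(4)) = π(4) = 6, π(ρ(5)) = π(6) = 3, π(ρ(6)) = π(3) = 8, π(ρ(7)) = π(2) = 4, π(ρ(8)) = π(8) = 5.
Hence π ∘ ρ = [1 2 7 6 3 8 4 5].

1 2 7 6 3 8 4 5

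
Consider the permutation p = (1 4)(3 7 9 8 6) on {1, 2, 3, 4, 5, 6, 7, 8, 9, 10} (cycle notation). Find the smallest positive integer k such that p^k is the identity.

The disjoint cycles have lengths 5, 2, 1, 1, 1.
Since disjoint cycles commute, ord(p) = lcm(5, 2) = 10.

10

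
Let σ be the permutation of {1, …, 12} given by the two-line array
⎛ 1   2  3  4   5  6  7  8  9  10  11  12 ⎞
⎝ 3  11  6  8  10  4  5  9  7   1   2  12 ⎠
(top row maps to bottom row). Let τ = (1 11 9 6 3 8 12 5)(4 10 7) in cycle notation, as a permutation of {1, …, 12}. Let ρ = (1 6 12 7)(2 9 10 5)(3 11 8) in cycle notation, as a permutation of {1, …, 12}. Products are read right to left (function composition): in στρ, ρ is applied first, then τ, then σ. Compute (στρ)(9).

5

Chase 9: ρ(9) = 10; τ(10) = 7; σ(7) = 5. Hence (στρ)(9) = 5.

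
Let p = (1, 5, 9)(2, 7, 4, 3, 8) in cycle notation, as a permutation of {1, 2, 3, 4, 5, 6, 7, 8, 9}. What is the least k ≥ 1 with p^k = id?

15

The disjoint cycles have lengths 5, 3, 1.
Since disjoint cycles commute, ord(p) = lcm(5, 3) = 15.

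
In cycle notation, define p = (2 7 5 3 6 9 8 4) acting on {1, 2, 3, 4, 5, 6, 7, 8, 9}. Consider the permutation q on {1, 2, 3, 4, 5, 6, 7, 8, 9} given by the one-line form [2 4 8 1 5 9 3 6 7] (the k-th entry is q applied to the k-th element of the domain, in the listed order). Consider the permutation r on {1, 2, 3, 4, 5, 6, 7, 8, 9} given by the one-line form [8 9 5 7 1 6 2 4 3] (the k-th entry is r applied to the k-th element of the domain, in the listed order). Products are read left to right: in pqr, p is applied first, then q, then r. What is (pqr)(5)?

4

(pqr)(5) = r(q(p(5))). p(5) = 3, then q(3) = 8, then r(8) = 4, so the result is 4.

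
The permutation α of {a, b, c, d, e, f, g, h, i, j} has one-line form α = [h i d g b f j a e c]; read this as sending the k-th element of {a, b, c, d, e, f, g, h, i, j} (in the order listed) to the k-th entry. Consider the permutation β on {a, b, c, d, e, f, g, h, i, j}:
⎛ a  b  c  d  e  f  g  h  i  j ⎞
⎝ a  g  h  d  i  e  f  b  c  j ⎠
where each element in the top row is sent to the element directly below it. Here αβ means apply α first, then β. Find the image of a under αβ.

α(a) = h, then β(h) = b; composing gives (αβ)(a) = b.

b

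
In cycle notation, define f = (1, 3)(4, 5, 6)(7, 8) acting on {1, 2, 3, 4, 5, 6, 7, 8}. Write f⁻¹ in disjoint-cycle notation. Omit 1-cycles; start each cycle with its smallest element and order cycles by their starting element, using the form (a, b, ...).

(1, 3)(4, 6, 5)(7, 8)

If f sends a → b within a cycle, f⁻¹ sends b → a; equivalently, reverse each cycle.
After reversing and putting each cycle's least element first, f⁻¹ = (1, 3)(4, 6, 5)(7, 8).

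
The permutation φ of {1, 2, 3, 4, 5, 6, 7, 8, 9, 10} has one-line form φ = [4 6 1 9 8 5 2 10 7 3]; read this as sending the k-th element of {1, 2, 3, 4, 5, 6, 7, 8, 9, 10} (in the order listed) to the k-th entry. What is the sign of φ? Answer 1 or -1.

In disjoint-cycle form the cycle lengths are 10.
A cycle is odd iff its length is even; φ has 1 even-length cycle, so sgn(φ) = (−1)^1 and φ is odd.

-1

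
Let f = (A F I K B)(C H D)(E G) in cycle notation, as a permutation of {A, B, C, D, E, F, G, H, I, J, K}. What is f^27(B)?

F

B lies in the 5-cycle (A F I K B).
On a 5-cycle, f^5 is the identity, so f^27 = f^2 there (27 ≡ 2 mod 5).
Stepping 2 places around the cycle: B → A → F.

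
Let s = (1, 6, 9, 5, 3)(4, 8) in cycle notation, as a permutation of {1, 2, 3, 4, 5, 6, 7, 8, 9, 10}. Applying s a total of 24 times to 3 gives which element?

5

3 lies in the 5-cycle (1, 6, 9, 5, 3).
On a 5-cycle, s^5 is the identity, so s^24 = s^4 there (24 ≡ 4 mod 5).
Stepping 4 places around the cycle: 3 → 1 → 6 → 9 → 5.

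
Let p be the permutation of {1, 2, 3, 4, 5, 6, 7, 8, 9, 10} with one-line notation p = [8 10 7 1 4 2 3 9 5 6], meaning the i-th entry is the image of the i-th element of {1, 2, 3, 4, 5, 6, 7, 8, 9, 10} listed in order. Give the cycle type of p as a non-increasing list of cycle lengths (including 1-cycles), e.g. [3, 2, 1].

[5, 3, 2]

The disjoint cycles are (1 8 9 5 4)(2 10 6)(3 7), with lengths 5, 3, 2 in non-increasing order.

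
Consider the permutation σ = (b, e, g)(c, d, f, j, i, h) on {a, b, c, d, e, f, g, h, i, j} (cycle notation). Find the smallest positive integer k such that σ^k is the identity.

The disjoint cycles have lengths 6, 3, 1.
The order is lcm(6, 3) = 6.

6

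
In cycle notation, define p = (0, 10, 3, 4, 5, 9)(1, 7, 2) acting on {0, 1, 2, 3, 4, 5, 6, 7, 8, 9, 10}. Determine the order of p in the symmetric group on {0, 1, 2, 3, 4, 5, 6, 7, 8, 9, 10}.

The cycle type of p is (6, 3, 1, 1).
Since disjoint cycles commute, ord(p) = lcm(6, 3) = 6.

6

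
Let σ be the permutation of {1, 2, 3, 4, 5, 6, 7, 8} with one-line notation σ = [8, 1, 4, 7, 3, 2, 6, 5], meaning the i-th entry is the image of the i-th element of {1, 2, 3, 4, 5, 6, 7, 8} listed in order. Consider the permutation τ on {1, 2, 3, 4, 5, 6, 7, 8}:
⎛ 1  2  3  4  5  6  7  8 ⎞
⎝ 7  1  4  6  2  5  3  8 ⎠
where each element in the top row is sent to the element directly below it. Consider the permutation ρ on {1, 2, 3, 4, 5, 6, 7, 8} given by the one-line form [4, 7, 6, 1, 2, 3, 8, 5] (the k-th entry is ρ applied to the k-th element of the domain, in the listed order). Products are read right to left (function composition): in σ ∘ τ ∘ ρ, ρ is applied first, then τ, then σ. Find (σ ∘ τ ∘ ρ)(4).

Chase 4: ρ(4) = 1; τ(1) = 7; σ(7) = 6. Hence (σ ∘ τ ∘ ρ)(4) = 6.

6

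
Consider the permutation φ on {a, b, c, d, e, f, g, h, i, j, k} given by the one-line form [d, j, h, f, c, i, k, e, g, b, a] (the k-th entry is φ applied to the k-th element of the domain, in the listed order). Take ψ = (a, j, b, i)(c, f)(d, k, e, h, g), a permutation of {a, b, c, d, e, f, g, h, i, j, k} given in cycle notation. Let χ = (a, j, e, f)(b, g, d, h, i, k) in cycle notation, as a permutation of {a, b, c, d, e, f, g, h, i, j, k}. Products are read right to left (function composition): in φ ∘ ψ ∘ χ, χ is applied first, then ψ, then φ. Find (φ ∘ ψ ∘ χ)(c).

i

Apply the permutations in order: χ(c) = c, then ψ(c) = f, then φ(f) = i. So (φ ∘ ψ ∘ χ)(c) = i.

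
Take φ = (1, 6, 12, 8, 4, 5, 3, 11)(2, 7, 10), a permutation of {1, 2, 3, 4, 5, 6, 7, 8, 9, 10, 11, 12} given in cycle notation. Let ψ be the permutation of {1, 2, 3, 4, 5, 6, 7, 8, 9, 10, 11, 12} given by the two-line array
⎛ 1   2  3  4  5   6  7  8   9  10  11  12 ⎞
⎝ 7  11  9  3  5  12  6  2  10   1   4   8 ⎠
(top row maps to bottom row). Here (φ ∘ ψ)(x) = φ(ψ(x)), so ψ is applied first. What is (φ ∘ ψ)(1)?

(φ ∘ ψ)(1) = φ(ψ(1)). ψ(1) = 7, then φ(7) = 10. So (φ ∘ ψ)(1) = 10.

10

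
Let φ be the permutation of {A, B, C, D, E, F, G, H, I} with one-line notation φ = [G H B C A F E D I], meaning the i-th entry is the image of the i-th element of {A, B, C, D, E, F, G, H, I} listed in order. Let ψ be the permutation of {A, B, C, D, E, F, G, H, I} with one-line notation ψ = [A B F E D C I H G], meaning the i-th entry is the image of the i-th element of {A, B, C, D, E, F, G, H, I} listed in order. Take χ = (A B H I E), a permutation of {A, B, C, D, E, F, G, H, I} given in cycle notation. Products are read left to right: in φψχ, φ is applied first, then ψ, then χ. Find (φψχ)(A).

Chase A: φ(A) = G; ψ(G) = I; χ(I) = E. Hence (φψχ)(A) = E.

E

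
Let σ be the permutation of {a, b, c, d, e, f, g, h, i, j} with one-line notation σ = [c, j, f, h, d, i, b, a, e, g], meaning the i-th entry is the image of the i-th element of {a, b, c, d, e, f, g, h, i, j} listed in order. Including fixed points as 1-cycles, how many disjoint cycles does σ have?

The cycle decomposition is (a c f i e d h)(b j g), which has 2 cycles (counting 1-cycles).

2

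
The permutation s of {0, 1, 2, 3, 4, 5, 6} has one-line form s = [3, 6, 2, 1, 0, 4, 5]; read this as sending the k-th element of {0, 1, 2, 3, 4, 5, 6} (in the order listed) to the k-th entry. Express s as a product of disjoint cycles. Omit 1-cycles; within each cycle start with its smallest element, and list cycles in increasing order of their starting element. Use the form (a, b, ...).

(0, 3, 1, 6, 5, 4)

From 0: 0 → 3 → 1 → 6 → 5 → 4 → 0, closing the cycle (0, 3, 1, 6, 5, 4).
Continuing from each remaining unvisited element yields (0, 3, 1, 6, 5, 4).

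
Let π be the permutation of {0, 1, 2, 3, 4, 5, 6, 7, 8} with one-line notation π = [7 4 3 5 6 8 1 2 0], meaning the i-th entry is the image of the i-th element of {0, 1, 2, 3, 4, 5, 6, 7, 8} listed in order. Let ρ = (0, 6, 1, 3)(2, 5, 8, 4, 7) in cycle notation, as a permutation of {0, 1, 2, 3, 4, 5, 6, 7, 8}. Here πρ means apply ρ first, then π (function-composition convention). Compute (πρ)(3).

(πρ)(3) = π(ρ(3)). ρ(3) = 0, then π(0) = 7. So (πρ)(3) = 7.

7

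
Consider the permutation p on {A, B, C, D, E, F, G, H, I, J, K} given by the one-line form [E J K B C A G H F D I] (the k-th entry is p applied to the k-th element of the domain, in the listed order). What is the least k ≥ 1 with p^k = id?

Decomposing into disjoint cycles gives cycle lengths 6, 3, 1, 1.
Since disjoint cycles commute, ord(p) = lcm(6, 3) = 6.

6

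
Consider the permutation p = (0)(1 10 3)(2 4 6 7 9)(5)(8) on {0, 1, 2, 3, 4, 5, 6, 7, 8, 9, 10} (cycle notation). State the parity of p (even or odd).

even

The cycle lengths are 5, 3, 1, 1, 1.
A cycle is odd iff its length is even; p has 0 even-length cycles, so sgn(p) = (−1)^0 and p is even.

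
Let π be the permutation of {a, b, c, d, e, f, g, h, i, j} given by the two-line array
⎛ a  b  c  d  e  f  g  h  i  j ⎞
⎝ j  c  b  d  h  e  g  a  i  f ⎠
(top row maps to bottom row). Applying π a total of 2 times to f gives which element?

h

Tracing f → e → … returns to f after 5 steps, so f lies in a 5-cycle (a j f e h).
Stepping 2 places around the cycle: f → e → h.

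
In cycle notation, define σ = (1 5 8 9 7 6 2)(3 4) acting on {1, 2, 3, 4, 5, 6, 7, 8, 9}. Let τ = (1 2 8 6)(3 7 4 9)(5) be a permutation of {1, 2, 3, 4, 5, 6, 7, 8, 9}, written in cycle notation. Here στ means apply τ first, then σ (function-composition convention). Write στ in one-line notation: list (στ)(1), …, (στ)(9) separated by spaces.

1 9 6 7 8 5 3 2 4

For each element, apply τ then σ: 1 → 2 → 1; 2 → 8 → 9; 3 → 7 → 6; 4 → 9 → 7; 5 → 5 → 8; 6 → 1 → 5; 7 → 4 → 3; 8 → 6 → 2; 9 → 3 → 4.
So στ in one-line form is 1 9 6 7 8 5 3 2 4.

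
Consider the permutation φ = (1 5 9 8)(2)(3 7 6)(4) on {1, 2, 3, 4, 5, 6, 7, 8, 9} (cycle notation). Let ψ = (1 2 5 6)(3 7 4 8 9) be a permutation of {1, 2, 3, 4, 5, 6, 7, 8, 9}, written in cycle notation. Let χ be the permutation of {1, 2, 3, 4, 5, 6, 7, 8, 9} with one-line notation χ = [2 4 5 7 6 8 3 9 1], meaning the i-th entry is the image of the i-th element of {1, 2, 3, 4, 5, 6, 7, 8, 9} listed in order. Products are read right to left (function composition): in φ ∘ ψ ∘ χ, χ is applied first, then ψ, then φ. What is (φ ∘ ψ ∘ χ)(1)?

9

(φ ∘ ψ ∘ χ)(1) = φ(ψ(χ(1))). χ(1) = 2, then ψ(2) = 5, then φ(5) = 9, so the result is 9.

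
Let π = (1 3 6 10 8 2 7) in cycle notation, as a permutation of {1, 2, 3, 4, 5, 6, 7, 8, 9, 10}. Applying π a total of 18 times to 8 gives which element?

3

8 lies in the 7-cycle (1 3 6 10 8 2 7).
On a 7-cycle, π^7 is the identity, so π^18 = π^4 there (18 ≡ 4 mod 7).
Stepping 4 places around the cycle: 8 → 2 → 7 → 1 → 3.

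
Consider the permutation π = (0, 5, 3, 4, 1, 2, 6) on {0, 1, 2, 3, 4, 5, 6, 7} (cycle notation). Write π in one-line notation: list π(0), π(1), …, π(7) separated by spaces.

5 2 6 4 1 3 0 7

Each element maps to the next entry in its cycle (wrapping to the front): 0→5, 1→2, 2→6, 3→4, 4→1, 5→3, 6→0, 7→7.
Listing these in domain order gives 5 2 6 4 1 3 0 7.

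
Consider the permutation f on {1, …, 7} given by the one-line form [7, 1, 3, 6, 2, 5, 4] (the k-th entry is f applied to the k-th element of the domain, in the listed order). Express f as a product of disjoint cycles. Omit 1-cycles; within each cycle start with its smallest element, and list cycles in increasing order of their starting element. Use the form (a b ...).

From 1: 1 → 7 → 4 → 6 → 5 → 2 → 1, closing the cycle (1 7 4 6 5 2).
Continuing from each remaining unvisited element yields (1 7 4 6 5 2).

(1 7 4 6 5 2)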